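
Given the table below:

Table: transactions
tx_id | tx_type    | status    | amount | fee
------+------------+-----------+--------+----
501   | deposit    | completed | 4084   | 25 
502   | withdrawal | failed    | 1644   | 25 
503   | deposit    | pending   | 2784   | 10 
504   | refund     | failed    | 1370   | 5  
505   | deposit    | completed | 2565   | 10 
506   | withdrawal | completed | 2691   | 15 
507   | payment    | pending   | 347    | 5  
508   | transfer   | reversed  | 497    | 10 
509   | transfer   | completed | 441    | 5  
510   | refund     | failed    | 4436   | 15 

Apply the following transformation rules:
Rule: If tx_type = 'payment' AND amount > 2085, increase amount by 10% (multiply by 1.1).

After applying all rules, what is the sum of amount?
20859

Step 1: Find records where tx_type = 'payment' AND amount > 2085
Step 2: 0 records match, summing to 0
Step 3: After multiplier: 0 × 1.1 = 0.0
Step 4: Unaffected records sum: 20859
Step 5: Final sum = 0.0 + 20859 = 20859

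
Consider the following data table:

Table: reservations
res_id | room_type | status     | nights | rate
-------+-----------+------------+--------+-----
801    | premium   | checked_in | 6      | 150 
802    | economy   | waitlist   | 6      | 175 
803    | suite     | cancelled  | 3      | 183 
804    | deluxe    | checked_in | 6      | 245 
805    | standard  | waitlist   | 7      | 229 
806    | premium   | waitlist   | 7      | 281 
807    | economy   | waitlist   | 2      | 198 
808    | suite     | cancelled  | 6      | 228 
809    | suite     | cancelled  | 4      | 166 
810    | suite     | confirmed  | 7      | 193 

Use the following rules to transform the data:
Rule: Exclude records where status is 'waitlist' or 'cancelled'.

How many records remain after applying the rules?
3

Step 1: Count records to exclude
  - 4 (waitlist) + 3 (cancelled) = 7 records
Step 2: Total records: 10
Step 3: Remaining = 10 - 7 = 3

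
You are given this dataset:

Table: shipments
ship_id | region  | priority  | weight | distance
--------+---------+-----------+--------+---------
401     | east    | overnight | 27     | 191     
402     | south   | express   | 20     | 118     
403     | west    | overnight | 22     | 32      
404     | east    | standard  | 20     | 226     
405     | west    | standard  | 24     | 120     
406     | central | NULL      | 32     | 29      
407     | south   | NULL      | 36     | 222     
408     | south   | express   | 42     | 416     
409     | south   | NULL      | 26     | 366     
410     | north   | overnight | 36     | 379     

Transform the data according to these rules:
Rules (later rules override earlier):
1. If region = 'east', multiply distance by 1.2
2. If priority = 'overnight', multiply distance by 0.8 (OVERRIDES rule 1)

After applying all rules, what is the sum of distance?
2023.8

Step 1: Rule 2 takes priority for records with priority = 'overnight'
  - 3 records: 602 × 0.8 = 481.6
Step 2: Rule 1 applies to remaining records with region = 'east'
  - 1 records: 226 × 1.2 = 271.2
Step 3: Other records unchanged: 1271
Step 4: Final sum = 481.6 + 271.2 + 1271 = 2023.8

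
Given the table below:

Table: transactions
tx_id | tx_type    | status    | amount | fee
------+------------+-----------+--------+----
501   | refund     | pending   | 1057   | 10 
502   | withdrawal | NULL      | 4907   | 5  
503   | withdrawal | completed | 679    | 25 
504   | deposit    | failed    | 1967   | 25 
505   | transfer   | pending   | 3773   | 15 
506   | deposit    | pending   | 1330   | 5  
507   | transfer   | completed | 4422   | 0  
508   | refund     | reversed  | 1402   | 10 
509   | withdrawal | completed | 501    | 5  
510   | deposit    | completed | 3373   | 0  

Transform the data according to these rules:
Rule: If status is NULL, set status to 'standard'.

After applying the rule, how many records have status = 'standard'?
1

Step 1: Count records where status IS NULL
Step 2: Found 1 records with NULL status
Step 3: These records will have status set to 'standard'
Step 4: Records already having status = 'standard': 0
Step 5: Answer: 1 + 0 = 1 records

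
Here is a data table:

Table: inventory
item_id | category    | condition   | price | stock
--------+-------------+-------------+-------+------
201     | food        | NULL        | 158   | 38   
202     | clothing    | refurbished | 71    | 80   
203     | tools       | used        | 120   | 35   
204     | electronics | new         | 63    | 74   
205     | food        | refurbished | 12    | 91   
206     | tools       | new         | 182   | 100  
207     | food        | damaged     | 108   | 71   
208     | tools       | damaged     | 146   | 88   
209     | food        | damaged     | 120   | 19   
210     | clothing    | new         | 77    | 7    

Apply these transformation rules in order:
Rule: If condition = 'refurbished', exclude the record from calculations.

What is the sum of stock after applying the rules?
432

Step 1: Identify records where condition = 'refurbished'
Step 2: The excluded records sum to 171
Step 3: Original total stock = 603
Step 4: Remaining total = 603 - 171 = 432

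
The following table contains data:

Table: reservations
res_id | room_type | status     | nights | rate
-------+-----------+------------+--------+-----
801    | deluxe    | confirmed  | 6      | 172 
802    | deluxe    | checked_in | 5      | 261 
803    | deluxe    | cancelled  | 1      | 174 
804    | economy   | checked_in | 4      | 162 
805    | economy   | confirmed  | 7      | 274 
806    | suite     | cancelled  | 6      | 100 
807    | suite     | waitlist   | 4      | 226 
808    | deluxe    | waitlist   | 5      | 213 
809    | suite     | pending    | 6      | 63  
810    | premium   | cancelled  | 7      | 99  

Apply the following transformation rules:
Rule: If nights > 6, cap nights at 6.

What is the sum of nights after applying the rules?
49

Step 1: 2 records have nights > 6
Step 2: These records originally summed to 14
Step 3: After capping: 2 × 6 = 12
Step 4: Unaffected records sum: 37
Step 5: Final sum = 12 + 37 = 49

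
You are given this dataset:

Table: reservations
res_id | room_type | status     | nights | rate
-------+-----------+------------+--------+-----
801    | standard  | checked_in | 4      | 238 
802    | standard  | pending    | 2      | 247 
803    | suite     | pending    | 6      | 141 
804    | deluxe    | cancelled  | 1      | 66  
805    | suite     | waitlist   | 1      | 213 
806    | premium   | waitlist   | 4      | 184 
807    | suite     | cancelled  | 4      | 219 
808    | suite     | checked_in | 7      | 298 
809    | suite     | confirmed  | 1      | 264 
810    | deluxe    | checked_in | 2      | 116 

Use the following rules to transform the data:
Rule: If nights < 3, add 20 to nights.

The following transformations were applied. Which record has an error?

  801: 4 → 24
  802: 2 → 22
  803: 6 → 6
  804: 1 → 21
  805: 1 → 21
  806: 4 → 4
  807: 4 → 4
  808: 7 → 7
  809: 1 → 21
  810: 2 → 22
Record 801 has an error. The correct transformed value should be 4, not 24.

Step 1: Check each record against the rule
Step 2: Record 801 has nights = 4
Step 3: Since 4 >= 3, the bonus should not have been applied
Step 4: Correct value = 4, but claimed value = 24
Conclusion: Record 801 has the error.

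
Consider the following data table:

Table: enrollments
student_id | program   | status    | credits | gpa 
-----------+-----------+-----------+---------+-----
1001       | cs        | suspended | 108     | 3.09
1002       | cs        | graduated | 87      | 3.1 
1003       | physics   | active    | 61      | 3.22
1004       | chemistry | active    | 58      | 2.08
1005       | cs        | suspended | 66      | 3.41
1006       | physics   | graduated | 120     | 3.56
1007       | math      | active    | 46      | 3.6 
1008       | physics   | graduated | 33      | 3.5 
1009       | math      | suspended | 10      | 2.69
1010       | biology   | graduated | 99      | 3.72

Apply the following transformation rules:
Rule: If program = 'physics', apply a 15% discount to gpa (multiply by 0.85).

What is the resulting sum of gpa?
30.43

Step 1: Records with program = 'physics' have total gpa = 10.28
Step 2: Apply multiplier: 10.28 × 0.85 = 8.74
Step 3: Other records total: 21.69
Step 4: Final sum = 8.74 + 21.69 = 30.43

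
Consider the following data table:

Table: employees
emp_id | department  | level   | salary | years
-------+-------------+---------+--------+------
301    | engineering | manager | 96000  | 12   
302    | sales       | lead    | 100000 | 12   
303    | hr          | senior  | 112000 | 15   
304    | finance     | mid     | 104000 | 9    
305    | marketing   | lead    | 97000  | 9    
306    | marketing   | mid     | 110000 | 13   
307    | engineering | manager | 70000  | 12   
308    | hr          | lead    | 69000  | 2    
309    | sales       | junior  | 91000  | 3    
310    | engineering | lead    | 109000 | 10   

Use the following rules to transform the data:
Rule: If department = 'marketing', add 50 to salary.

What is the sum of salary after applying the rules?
958100

Step 1: Count records where department = 'marketing': 2
Step 2: Total bonus added: 2 × 50 = 100
Step 3: Original sum of salary: 958000
Step 4: Final sum = 958000 + 100 = 958100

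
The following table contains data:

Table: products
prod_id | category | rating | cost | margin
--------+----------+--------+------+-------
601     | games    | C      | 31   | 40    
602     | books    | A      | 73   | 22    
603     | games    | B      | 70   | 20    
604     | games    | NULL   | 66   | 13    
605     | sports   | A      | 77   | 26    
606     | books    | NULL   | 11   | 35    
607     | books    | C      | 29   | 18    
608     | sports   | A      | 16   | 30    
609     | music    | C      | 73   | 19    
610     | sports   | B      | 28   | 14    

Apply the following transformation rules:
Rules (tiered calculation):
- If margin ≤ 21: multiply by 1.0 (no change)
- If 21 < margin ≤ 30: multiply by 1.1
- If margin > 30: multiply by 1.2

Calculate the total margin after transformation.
259.8

Step 1: Tier 1 (margin ≤ 21): 5 records, sum = 84 × 1.0 = 84.0
Step 2: Tier 2 (21 < margin ≤ 30): 3 records, sum = 78 × 1.1 = 85.8
Step 3: Tier 3 (margin > 30): 2 records, sum = 75 × 1.2 = 90.0
Step 4: Final sum = 84.0 + 85.8 + 90.0 = 259.8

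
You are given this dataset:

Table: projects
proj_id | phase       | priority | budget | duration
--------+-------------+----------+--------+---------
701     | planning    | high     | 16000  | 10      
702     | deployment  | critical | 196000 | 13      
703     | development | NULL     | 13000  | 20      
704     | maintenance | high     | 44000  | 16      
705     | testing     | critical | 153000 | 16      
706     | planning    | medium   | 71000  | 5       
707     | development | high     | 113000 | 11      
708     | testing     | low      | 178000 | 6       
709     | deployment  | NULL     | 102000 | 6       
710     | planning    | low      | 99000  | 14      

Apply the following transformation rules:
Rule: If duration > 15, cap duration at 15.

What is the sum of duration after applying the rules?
110

Step 1: 3 records have duration > 15
Step 2: These records originally summed to 52
Step 3: After capping: 3 × 15 = 45
Step 4: Unaffected records sum: 65
Step 5: Final sum = 45 + 65 = 110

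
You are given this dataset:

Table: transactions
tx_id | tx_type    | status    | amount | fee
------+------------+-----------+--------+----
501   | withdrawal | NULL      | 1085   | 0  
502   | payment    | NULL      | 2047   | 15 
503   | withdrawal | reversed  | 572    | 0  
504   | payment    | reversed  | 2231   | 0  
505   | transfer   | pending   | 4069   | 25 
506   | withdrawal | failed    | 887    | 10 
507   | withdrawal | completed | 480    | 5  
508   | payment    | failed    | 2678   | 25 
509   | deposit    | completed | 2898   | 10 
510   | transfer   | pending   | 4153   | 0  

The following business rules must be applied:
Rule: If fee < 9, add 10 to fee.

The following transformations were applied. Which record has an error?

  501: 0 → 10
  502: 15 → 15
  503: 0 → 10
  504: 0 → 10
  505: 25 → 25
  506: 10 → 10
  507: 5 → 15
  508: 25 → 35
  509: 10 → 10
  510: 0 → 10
Record 508 has an error. The correct transformed value should be 25, not 35.

Step 1: Check each record against the rule
Step 2: Record 508 has fee = 25
Step 3: Since 25 >= 9, the bonus should not have been applied
Step 4: Correct value = 25, but claimed value = 35
Conclusion: Record 508 has the error.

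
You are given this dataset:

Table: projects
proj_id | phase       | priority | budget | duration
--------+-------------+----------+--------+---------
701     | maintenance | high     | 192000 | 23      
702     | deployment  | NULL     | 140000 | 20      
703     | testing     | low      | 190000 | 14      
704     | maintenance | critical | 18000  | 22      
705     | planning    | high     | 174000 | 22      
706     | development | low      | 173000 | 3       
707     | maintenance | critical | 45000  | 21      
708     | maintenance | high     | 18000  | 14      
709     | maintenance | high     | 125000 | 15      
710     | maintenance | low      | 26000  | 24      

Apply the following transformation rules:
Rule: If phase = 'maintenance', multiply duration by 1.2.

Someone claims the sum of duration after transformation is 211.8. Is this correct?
No, the correct result is 201.8.

Step 1: Calculate the correct sum after transformation
Step 2: Apply multiplier 1.2 to records where phase = 'maintenance'
Step 3: Correct result = 201.8
Step 4: Claimed result = 211.8
Step 5: 201.8 ≠ 211.8
Conclusion: The claimed result is incorrect. The correct answer is 201.8.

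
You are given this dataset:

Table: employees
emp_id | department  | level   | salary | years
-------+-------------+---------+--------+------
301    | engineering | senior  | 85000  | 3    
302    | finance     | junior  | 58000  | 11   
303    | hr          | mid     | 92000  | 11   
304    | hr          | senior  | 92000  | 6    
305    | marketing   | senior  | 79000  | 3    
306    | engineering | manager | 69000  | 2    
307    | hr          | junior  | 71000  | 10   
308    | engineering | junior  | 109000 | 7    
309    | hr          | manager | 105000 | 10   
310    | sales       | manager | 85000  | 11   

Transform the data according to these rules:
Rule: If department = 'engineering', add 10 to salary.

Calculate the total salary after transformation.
845030

Step 1: Count records where department = 'engineering': 3
Step 2: Total bonus added: 3 × 10 = 30
Step 3: Original sum of salary: 845000
Step 4: Final sum = 845000 + 30 = 845030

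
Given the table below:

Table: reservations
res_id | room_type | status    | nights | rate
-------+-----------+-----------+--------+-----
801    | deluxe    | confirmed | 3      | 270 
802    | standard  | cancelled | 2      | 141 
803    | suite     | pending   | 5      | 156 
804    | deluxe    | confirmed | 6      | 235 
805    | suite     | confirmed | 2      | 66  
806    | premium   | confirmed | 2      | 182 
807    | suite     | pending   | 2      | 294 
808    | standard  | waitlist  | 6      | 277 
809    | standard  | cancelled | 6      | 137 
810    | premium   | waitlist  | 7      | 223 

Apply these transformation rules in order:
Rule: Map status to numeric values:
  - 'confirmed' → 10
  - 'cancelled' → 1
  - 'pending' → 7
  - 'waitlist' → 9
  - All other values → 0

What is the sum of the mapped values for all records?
74

Step 1: Apply mapping to each record
Step 2: Count by status:
  'confirmed': 4 records × 10 = 40
  'cancelled': 2 records × 1 = 2
  'pending': 2 records × 7 = 14
  'waitlist': 2 records × 9 = 18
Step 3: Sum all mapped values = 74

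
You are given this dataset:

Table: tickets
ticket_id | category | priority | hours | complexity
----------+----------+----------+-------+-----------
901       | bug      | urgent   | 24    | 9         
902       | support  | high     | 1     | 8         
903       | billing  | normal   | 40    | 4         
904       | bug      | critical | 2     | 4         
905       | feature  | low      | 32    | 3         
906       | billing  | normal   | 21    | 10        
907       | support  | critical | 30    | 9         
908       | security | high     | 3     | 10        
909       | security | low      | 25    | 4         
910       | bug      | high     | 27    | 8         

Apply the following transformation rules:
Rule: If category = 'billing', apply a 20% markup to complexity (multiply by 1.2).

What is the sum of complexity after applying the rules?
71.8

Step 1: Records with category = 'billing' have total complexity = 14
Step 2: Apply multiplier: 14 × 1.2 = 16.8
Step 3: Other records total: 55
Step 4: Final sum = 16.8 + 55 = 71.8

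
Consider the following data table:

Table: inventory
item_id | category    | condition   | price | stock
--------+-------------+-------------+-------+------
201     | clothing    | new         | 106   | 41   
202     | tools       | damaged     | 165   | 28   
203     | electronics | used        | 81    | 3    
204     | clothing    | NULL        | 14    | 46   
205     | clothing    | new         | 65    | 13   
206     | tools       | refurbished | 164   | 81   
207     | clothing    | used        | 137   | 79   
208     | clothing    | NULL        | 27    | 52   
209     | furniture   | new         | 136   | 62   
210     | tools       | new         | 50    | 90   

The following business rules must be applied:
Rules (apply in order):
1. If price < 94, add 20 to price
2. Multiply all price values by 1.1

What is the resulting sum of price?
1149.5

Step 1: Apply Rule 1 - Add 20 to records with price < 94
  - 5 records affected: 237 + (5 × 20) = 337
  - Unaffected records: 708
  - Sum after Rule 1: 1045
Step 2: Apply Rule 2 - Multiply all by 1.1
  - 1045 × 1.1 = 1149.5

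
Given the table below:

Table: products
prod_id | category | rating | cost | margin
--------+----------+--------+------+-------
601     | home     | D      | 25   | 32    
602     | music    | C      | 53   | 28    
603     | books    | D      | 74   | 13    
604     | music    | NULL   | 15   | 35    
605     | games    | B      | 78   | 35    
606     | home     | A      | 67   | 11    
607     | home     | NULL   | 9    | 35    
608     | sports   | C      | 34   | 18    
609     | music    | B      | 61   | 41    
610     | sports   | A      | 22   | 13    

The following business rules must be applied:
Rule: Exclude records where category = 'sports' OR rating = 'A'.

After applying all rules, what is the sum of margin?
219

Step 1: Find records where category = 'sports' OR rating = 'A'
Step 2: 3 records match, summing to 42
Step 3: Original sum: 261
Step 4: Remaining sum = 261 - 42 = 219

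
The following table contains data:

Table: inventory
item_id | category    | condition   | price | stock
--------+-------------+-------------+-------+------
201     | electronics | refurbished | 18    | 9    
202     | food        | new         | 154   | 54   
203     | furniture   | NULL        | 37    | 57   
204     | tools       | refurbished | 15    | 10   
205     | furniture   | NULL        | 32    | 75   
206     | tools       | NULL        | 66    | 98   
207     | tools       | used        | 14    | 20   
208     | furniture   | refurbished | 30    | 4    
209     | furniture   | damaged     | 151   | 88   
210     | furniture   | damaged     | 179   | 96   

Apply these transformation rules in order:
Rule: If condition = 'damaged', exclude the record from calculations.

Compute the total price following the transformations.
366

Step 1: Identify records where condition = 'damaged'
Step 2: The excluded records sum to 330
Step 3: Original total price = 696
Step 4: Remaining total = 696 - 330 = 366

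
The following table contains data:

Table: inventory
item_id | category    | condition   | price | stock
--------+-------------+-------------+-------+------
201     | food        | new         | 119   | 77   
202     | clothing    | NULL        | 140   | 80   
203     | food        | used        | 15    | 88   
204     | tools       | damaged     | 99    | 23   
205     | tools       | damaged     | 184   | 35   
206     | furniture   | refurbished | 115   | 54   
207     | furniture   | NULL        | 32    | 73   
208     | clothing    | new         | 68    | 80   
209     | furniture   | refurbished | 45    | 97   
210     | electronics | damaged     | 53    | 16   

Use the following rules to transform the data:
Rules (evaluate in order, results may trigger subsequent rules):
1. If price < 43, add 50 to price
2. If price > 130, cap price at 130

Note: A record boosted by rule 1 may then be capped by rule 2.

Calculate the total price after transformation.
906

Step 1: Apply rule 1 to records with price < 43
  - 2 records get bonus of 50
  - Of these, 0 records then exceed 130 and get capped
Step 2: Apply rule 2 to records with price > 130
  - 2 records (original) are capped
Step 3: Calculate final sum = 906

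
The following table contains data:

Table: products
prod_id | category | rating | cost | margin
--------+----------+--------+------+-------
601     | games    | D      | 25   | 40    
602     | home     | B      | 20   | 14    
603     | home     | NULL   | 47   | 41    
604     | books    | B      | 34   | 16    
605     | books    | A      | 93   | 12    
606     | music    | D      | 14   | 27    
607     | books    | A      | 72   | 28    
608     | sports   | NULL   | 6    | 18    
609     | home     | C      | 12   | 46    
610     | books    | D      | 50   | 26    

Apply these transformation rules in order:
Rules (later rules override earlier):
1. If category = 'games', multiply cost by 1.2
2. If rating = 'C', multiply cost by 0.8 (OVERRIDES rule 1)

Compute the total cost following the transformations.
375.6

Step 1: Rule 2 takes priority for records with rating = 'C'
  - 1 records: 12 × 0.8 = 9.6
Step 2: Rule 1 applies to remaining records with category = 'games'
  - 1 records: 25 × 1.2 = 30.0
Step 3: Other records unchanged: 336
Step 4: Final sum = 9.6 + 30.0 + 336 = 375.6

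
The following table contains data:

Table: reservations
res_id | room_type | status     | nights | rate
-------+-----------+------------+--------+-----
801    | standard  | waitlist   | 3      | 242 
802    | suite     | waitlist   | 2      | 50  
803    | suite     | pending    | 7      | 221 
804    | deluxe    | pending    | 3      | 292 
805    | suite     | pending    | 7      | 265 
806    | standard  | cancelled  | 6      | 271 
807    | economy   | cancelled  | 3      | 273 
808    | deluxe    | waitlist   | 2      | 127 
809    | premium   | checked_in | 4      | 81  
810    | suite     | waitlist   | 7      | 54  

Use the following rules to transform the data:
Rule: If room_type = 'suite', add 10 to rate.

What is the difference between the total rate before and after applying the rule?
40

Step 1: Original sum of rate = 1876
Step 2: 4 records have room_type = 'suite'
Step 3: Each affected record changes by 10
Step 4: Total change = 4 × 10 = 40
Step 5: New sum = 1876 + 40 = 1916
Step 6: Difference = |1916 - 1876| = 40
        (Sum increased by 40)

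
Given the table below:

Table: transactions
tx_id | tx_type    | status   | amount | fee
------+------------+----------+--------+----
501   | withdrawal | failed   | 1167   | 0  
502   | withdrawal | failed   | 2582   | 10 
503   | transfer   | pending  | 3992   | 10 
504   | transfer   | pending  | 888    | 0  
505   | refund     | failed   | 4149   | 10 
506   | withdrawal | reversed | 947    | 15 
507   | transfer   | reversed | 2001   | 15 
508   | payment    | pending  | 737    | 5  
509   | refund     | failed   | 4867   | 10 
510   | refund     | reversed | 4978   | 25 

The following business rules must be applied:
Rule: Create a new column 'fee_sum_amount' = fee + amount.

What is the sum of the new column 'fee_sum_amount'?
26408

Step 1: For each record, compute fee + amount
Example calculations:
  0 + 1167 = 1167
  10 + 2582 = 2592
  10 + 3992 = 4002
  ...
Step 2: Sum all derived values
Step 3: Total = 26408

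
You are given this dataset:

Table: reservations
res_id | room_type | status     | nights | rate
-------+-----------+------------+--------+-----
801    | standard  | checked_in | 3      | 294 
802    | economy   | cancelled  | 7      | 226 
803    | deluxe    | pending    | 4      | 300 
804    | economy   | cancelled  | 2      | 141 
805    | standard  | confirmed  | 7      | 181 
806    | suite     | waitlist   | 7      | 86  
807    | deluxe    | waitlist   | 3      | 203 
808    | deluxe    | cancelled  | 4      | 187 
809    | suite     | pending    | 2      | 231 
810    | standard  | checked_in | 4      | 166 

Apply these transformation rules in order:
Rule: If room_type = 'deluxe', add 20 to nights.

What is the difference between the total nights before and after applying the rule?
60

Step 1: Original sum of nights = 43
Step 2: 3 records have room_type = 'deluxe'
Step 3: Each affected record changes by 20
Step 4: Total change = 3 × 20 = 60
Step 5: New sum = 43 + 60 = 103
Step 6: Difference = |103 - 43| = 60
        (Sum increased by 60)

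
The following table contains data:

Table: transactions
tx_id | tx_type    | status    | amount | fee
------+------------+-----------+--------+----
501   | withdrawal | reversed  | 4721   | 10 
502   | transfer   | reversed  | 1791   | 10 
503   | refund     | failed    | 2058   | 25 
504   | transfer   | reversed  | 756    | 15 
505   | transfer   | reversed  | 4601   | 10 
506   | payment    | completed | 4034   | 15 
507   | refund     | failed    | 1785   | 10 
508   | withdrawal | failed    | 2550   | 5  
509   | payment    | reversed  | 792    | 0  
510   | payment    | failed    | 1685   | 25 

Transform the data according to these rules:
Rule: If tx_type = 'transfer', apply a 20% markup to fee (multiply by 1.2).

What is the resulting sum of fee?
132.0

Step 1: Records with tx_type = 'transfer' have total fee = 35
Step 2: Apply multiplier: 35 × 1.2 = 42.0
Step 3: Other records total: 90
Step 4: Final sum = 42.0 + 90 = 132.0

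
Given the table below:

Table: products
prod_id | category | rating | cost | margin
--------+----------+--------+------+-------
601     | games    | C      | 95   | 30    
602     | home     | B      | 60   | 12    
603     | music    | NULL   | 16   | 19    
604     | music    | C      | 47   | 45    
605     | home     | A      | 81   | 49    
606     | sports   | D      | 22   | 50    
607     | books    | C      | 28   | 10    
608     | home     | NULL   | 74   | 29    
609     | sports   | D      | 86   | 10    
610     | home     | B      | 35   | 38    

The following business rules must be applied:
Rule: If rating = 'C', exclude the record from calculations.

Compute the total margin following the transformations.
207

Step 1: Identify records where rating = 'C'
Step 2: The excluded records sum to 85
Step 3: Original total margin = 292
Step 4: Remaining total = 292 - 85 = 207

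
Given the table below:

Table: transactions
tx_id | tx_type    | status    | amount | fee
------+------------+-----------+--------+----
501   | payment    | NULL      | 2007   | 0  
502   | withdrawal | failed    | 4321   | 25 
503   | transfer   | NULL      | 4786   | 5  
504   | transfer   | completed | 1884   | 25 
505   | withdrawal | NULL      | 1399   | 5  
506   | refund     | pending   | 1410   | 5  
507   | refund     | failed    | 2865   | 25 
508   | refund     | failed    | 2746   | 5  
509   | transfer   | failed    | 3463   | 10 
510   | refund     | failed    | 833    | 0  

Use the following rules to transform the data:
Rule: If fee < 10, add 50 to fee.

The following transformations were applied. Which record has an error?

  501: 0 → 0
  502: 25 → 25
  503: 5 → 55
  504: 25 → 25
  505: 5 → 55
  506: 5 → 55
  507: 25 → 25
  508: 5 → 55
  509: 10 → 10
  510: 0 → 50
Record 501 has an error. The correct transformed value should be 50, not 0.

Step 1: Check each record against the rule
Step 2: Record 501 has fee = 0
Step 3: Since 0 < 10, the bonus should have been applied
Step 4: Correct value = 50, but claimed value = 0
Conclusion: Record 501 has the error.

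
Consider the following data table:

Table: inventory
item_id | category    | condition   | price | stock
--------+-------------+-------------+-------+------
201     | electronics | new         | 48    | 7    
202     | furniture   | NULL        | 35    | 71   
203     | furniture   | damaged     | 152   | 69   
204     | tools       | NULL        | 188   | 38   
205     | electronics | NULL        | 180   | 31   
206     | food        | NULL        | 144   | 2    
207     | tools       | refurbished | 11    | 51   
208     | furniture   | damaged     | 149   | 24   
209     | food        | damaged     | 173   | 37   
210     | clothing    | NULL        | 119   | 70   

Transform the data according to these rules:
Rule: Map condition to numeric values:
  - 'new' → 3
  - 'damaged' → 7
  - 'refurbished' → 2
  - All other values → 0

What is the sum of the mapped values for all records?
26

Step 1: Apply mapping to each record
Step 2: Count by status:
  'new': 1 records × 3 = 3
  'damaged': 3 records × 7 = 21
  'refurbished': 1 records × 2 = 2
Step 3: Sum all mapped values = 26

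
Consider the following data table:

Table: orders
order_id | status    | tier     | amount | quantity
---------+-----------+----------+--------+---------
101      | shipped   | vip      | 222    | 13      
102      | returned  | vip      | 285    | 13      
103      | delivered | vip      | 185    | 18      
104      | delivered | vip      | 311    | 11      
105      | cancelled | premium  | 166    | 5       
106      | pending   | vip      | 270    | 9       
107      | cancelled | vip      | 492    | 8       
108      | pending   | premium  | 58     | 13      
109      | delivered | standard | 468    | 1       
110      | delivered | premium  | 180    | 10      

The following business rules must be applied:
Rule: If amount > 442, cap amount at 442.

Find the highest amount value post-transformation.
442

Step 1: Original maximum amount = 492
Step 2: Apply cap at 442
Step 3: 2 records had amount > 442 and were capped
Step 4: Maximum after transformation = 442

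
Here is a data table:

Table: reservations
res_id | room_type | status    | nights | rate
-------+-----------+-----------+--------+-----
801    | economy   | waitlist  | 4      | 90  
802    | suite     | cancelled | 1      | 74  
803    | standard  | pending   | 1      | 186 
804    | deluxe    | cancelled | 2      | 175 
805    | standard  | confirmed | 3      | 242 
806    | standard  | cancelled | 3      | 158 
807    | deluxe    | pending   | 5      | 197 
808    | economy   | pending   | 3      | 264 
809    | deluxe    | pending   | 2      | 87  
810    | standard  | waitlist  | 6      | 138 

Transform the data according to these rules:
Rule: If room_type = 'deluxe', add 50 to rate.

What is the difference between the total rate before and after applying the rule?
150

Step 1: Original sum of rate = 1611
Step 2: 3 records have room_type = 'deluxe'
Step 3: Each affected record changes by 50
Step 4: Total change = 3 × 50 = 150
Step 5: New sum = 1611 + 150 = 1761
Step 6: Difference = |1761 - 1611| = 150
        (Sum increased by 150)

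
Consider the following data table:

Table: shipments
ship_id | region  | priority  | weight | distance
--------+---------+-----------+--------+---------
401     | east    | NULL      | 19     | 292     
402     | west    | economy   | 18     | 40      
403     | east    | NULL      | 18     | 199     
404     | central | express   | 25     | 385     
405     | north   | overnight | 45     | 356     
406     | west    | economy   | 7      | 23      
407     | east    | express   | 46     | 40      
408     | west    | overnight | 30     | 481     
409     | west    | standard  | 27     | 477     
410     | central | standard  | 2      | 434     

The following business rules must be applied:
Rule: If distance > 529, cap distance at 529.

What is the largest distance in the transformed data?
481

Step 1: Original maximum distance = 481
Step 2: Check cap of 529 against maximum
Step 3: No records exceed the cap (max 481 <= cap 529), so no capping applies
Step 4: Maximum after transformation = 481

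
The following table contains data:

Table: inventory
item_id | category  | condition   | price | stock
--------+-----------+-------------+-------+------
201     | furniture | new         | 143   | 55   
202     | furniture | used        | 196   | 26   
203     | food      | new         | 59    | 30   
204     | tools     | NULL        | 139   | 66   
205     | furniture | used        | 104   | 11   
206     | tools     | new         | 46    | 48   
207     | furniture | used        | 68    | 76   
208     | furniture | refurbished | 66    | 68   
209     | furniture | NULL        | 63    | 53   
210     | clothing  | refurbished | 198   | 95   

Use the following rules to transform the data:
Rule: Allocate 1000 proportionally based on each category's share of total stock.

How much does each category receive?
clothing: 179.92, food: 56.82, furniture: 547.35, tools: 215.91

Step 1: Calculate total stock = 528
Step 2: Calculate each category's proportion:
  clothing: 95/528 = 17.99% → 179.92
  food: 30/528 = 5.68% → 56.82
  furniture: 289/528 = 54.73% → 547.35
  tools: 114/528 = 21.59% → 215.91
Step 3: Verify: sum of allocations ≈ 1000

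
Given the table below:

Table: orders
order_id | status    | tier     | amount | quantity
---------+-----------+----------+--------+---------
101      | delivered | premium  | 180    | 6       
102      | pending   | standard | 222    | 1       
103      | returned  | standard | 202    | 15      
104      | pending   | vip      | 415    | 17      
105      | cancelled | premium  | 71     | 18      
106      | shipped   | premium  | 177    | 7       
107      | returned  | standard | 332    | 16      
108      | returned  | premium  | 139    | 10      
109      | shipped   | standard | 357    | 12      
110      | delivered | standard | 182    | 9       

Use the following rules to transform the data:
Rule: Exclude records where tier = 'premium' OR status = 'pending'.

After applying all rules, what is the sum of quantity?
52

Step 1: Find records where tier = 'premium' OR status = 'pending'
Step 2: 6 records match, summing to 59
Step 3: Original sum: 111
Step 4: Remaining sum = 111 - 59 = 52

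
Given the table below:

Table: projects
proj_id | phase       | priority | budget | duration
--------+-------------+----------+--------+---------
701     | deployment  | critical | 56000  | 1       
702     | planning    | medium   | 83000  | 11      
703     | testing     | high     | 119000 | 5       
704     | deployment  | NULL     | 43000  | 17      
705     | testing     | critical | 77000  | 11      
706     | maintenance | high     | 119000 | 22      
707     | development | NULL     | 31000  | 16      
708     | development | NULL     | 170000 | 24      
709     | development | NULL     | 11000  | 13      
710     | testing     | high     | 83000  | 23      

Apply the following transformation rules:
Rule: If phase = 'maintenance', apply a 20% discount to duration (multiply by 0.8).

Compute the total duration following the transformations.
138.6

Step 1: Records with phase = 'maintenance' have total duration = 22
Step 2: Apply multiplier: 22 × 0.8 = 17.6
Step 3: Other records total: 121
Step 4: Final sum = 17.6 + 121 = 138.6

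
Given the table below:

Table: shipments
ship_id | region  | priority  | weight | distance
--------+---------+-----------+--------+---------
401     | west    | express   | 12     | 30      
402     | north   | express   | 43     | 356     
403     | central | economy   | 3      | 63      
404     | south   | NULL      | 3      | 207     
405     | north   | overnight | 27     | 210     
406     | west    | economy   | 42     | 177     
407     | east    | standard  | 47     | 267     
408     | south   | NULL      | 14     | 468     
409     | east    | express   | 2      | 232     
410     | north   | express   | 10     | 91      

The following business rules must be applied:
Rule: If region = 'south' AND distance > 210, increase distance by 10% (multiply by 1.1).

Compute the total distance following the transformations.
2147.8

Step 1: Find records where region = 'south' AND distance > 210
Step 2: 1 records match, summing to 468
Step 3: After multiplier: 468 × 1.1 = 514.8
Step 4: Unaffected records sum: 1633
Step 5: Final sum = 514.8 + 1633 = 2147.8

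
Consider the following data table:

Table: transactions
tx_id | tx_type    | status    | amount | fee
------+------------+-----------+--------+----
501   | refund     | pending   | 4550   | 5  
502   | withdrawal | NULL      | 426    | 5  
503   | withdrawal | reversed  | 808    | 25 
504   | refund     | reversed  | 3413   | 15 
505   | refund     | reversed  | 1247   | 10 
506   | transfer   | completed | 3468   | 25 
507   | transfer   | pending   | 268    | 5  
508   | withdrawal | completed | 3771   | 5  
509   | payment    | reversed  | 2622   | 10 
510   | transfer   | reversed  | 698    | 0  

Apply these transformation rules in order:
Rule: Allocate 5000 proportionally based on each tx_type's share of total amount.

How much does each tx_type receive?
payment: 616.33, refund: 2164.92, transfer: 1042.26, withdrawal: 1176.48

Step 1: Calculate total amount = 21271
Step 2: Calculate each tx_type's proportion:
  payment: 2622/21271 = 12.33% → 616.33
  refund: 9210/21271 = 43.30% → 2164.92
  transfer: 4434/21271 = 20.85% → 1042.26
  withdrawal: 5005/21271 = 23.53% → 1176.48
Step 3: Verify: sum of allocations ≈ 5000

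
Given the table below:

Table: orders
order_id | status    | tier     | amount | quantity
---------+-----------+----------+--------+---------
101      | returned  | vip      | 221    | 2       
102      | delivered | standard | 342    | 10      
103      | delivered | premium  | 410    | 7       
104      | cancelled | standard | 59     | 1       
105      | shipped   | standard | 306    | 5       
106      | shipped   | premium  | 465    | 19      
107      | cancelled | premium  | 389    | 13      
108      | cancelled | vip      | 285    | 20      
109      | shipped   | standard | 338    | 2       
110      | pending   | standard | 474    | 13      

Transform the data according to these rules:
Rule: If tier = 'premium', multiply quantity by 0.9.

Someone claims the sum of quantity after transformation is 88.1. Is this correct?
Yes, the result is correct.

Step 1: Calculate the correct sum after transformation
Step 2: Apply multiplier 0.9 to records where tier = 'premium'
Step 3: Correct result = 88.1
Step 4: Claimed result = 88.1
Step 5: 88.1 = 88.1 ✓
Conclusion: The claimed result is correct.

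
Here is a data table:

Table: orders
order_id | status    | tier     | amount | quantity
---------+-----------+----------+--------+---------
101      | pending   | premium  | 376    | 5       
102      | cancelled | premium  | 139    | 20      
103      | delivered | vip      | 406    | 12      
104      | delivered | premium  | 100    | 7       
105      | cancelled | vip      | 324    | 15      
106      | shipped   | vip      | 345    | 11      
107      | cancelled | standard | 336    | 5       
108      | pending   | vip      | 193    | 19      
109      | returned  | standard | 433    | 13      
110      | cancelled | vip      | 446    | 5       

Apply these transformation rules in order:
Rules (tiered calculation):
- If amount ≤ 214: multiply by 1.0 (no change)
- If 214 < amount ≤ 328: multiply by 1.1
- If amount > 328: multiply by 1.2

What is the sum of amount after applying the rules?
3598.8

Step 1: Tier 1 (amount ≤ 214): 3 records, sum = 432 × 1.0 = 432.0
Step 2: Tier 2 (214 < amount ≤ 328): 1 records, sum = 324 × 1.1 = 356.4
Step 3: Tier 3 (amount > 328): 6 records, sum = 2342 × 1.2 = 2810.4
Step 4: Final sum = 432.0 + 356.4 + 2810.4 = 3598.8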